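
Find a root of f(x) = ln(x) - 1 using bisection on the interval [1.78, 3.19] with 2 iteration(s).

f(x) = ln(x) - 1
Initial interval: [1.78, 3.19]

Iteration 1:
  c_1 = (1.780000 + 3.190000)/2 = 2.485000
  f(c_1) = f(2.485000) = -0.089727
  f(a) × f(c) ≥ 0, new interval: [2.485000, 3.190000]
Iteration 2:
  c_2 = (2.485000 + 3.190000)/2 = 2.837500
  f(c_2) = f(2.837500) = 0.042923
  f(a) × f(c) < 0, new interval: [2.485000, 2.837500]

After 2 iteration(s), the approximation is c_2 = 2.837500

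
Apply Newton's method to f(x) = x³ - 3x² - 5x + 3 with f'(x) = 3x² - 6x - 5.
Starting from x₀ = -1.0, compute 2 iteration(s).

f(x) = x³ - 3x² - 5x + 3
f'(x) = 3x² - 6x - 5
x₀ = -1.0

Newton-Raphson formula: x_{n+1} = x_n - f(x_n)/f'(x_n)

Iteration 1:
  f(-1.000000) = 4.000000
  f'(-1.000000) = 4.000000
  x_1 = -1.000000 - 4.000000/4.000000 = -2.000000
Iteration 2:
  f(-2.000000) = -7.000000
  f'(-2.000000) = 19.000000
  x_2 = -2.000000 - (-7.000000)/19.000000 = -1.631579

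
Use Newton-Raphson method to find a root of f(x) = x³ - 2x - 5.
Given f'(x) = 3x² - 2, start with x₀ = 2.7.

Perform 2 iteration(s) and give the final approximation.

f(x) = x³ - 2x - 5
f'(x) = 3x² - 2
x₀ = 2.7

Newton-Raphson formula: x_{n+1} = x_n - f(x_n)/f'(x_n)

Iteration 1:
  f(2.700000) = 9.283000
  f'(2.700000) = 19.870000
  x_1 = 2.700000 - 9.283000/19.870000 = 2.232813
Iteration 2:
  f(2.232813) = 1.665964
  f'(2.232813) = 12.956366
  x_2 = 2.232813 - 1.665964/12.956366 = 2.104231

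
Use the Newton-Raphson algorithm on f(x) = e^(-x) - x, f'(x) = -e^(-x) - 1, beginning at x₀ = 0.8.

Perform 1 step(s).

f(x) = e^(-x) - x
f'(x) = -e^(-x) - 1
x₀ = 0.8

Newton-Raphson formula: x_{n+1} = x_n - f(x_n)/f'(x_n)

Iteration 1:
  f(0.800000) = -0.350671
  f'(0.800000) = -1.449329
  x_1 = 0.800000 - (-0.350671)/(-1.449329) = 0.558046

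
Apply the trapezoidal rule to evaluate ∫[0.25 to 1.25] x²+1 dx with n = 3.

f(x) = x²+1
a = 0.25, b = 1.25, n = 3
h = (b - a)/n = 0.333333

Trapezoidal rule: (h/2)[f(x₀) + 2f(x₁) + 2f(x₂) + ... + f(xₙ)]

x_0 = 0.2500, f(x_0) = 1.062500, coefficient = 1
x_1 = 0.5833, f(x_1) = 1.340278, coefficient = 2
x_2 = 0.9167, f(x_2) = 1.840278, coefficient = 2
x_3 = 1.2500, f(x_3) = 2.562500, coefficient = 1

I ≈ (0.333333/2) × 9.986111 = 1.664352
Exact value: 1.645833
Error: 0.018519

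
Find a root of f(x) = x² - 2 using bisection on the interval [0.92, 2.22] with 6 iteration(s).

f(x) = x² - 2
Initial interval: [0.92, 2.22]

Iteration 1:
  c_1 = (0.920000 + 2.220000)/2 = 1.570000
  f(c_1) = f(1.570000) = 0.464900
  f(a) × f(c) < 0, new interval: [0.920000, 1.570000]
Iteration 2:
  c_2 = (0.920000 + 1.570000)/2 = 1.245000
  f(c_2) = f(1.245000) = -0.449975
  f(a) × f(c) ≥ 0, new interval: [1.245000, 1.570000]
Iteration 3:
  c_3 = (1.245000 + 1.570000)/2 = 1.407500
  f(c_3) = f(1.407500) = -0.018944
  f(a) × f(c) ≥ 0, new interval: [1.407500, 1.570000]
Iteration 4:
  c_4 = (1.407500 + 1.570000)/2 = 1.488750
  f(c_4) = f(1.488750) = 0.216377
  f(a) × f(c) < 0, new interval: [1.407500, 1.488750]
Iteration 5:
  c_5 = (1.407500 + 1.488750)/2 = 1.448125
  f(c_5) = f(1.448125) = 0.097066
  f(a) × f(c) < 0, new interval: [1.407500, 1.448125]
Iteration 6:
  c_6 = (1.407500 + 1.448125)/2 = 1.427813
  f(c_6) = f(1.427813) = 0.038649
  f(a) × f(c) < 0, new interval: [1.407500, 1.427813]

After 6 iteration(s), the approximation is c_6 = 1.427813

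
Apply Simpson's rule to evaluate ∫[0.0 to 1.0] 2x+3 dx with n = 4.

f(x) = 2x+3
a = 0.0, b = 1.0, n = 4
h = (b - a)/n = 0.250000

Simpson's rule: (h/3)[f(x₀) + 4f(x₁) + 2f(x₂) + ... + f(xₙ)]

x_0 = 0.0000, f(x_0) = 3.000000, coefficient = 1
x_1 = 0.2500, f(x_1) = 3.500000, coefficient = 4
x_2 = 0.5000, f(x_2) = 4.000000, coefficient = 2
x_3 = 0.7500, f(x_3) = 4.500000, coefficient = 4
x_4 = 1.0000, f(x_4) = 5.000000, coefficient = 1

I ≈ (0.250000/3) × 48.000000 = 4.000000
Exact value: 4.000000
Error: 0.000000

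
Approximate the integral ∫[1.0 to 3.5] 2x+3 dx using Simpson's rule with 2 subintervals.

f(x) = 2x+3
a = 1.0, b = 3.5, n = 2
h = (b - a)/n = 1.250000

Simpson's rule: (h/3)[f(x₀) + 4f(x₁) + 2f(x₂) + ... + f(xₙ)]

x_0 = 1.0000, f(x_0) = 5.000000, coefficient = 1
x_1 = 2.2500, f(x_1) = 7.500000, coefficient = 4
x_2 = 3.5000, f(x_2) = 10.000000, coefficient = 1

I ≈ (1.250000/3) × 45.000000 = 18.750000
Exact value: 18.750000
Error: 0.000000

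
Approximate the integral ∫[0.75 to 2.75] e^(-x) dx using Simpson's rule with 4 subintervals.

f(x) = e^(-x)
a = 0.75, b = 2.75, n = 4
h = (b - a)/n = 0.500000

Simpson's rule: (h/3)[f(x₀) + 4f(x₁) + 2f(x₂) + ... + f(xₙ)]

x_0 = 0.7500, f(x_0) = 0.472367, coefficient = 1
x_1 = 1.2500, f(x_1) = 0.286505, coefficient = 4
x_2 = 1.7500, f(x_2) = 0.173774, coefficient = 2
x_3 = 2.2500, f(x_3) = 0.105399, coefficient = 4
x_4 = 2.7500, f(x_4) = 0.063928, coefficient = 1

I ≈ (0.500000/3) × 2.451458 = 0.408576
Exact value: 0.408439
Error: 0.000138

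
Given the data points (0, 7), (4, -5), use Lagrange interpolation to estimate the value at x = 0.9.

Lagrange interpolation formula:
P(x) = Σ yᵢ × Lᵢ(x)
where Lᵢ(x) = Π_{j≠i} (x - xⱼ)/(xᵢ - xⱼ)

L_0(0.9) = (0.9 - 4)/(0 - 4) = 0.775000
L_1(0.9) = (0.9 - 0)/(4 - 0) = 0.225000

P(0.9) = 7×L_0(0.9) + (-5)×L_1(0.9)
P(0.9) = 4.300000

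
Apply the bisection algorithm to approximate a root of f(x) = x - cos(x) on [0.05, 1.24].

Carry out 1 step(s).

f(x) = x - cos(x)
Initial interval: [0.05, 1.24]

Iteration 1:
  c_1 = (0.050000 + 1.240000)/2 = 0.645000
  f(c_1) = f(0.645000) = -0.154100
  f(a) × f(c) ≥ 0, new interval: [0.645000, 1.240000]

After 1 iteration(s), the approximation is c_1 = 0.645000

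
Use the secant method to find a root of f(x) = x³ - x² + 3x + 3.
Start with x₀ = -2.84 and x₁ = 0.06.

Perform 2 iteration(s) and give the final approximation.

f(x) = x³ - x² + 3x + 3
x₀ = -2.84, x₁ = 0.06

Secant formula: x_{n+1} = x_n - f(x_n)(x_n - x_{n-1})/(f(x_n) - f(x_{n-1}))

Iteration 1:
  f(-2.840000) = -36.491904
  f(0.060000) = 3.176616
  x_2 = 0.060000 - 3.176616×(0.060000 - (-2.840000))/(3.176616 - (-36.491904))
       = -0.172229
Iteration 2:
  f(0.060000) = 3.176616
  f(-0.172229) = 2.448541
  x_3 = -0.172229 - 2.448541×(-0.172229 - 0.060000)/(2.448541 - 3.176616)
       = -0.953223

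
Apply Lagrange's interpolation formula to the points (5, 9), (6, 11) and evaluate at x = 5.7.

Lagrange interpolation formula:
P(x) = Σ yᵢ × Lᵢ(x)
where Lᵢ(x) = Π_{j≠i} (x - xⱼ)/(xᵢ - xⱼ)

L_0(5.7) = (5.7 - 6)/(5 - 6) = 0.300000
L_1(5.7) = (5.7 - 5)/(6 - 5) = 0.700000

P(5.7) = 9×L_0(5.7) + 11×L_1(5.7)
P(5.7) = 10.400000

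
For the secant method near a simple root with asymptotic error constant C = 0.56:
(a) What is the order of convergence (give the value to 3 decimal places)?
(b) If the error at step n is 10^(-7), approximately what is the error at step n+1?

(a) Secant method has superlinear convergence with order φ = (1+√5)/2 ≈ 1.618.
    This means |e_{n+1}| ≈ C|e_n|^1.618.

(b) With |e_n| = 10^(-7) and C = 0.56:
    |e_{n+1}| ≈ 0.56 × (10^(-7))^1.618 = 0.56 × 10^(-11.33)

(a) ≈ 1.618 (golden ratio); (b) |e_{n+1}| ≈ 2.642e-12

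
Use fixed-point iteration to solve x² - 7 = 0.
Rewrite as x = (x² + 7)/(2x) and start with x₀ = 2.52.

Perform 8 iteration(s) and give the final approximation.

Equation: x² - 7 = 0
Fixed-point form: x = (x² + 7)/(2x)
x₀ = 2.52

x_1 = g(2.520000) = 2.648889
x_2 = g(2.648889) = 2.645753
x_3 = g(2.645753) = 2.645751
x_4 = g(2.645751) = 2.645751
x_5 = g(2.645751) = 2.645751
x_6 = g(2.645751) = 2.645751
x_7 = g(2.645751) = 2.645751
x_8 = g(2.645751) = 2.645751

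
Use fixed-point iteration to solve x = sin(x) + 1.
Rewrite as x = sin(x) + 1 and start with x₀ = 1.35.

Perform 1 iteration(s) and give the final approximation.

Equation: x = sin(x) + 1
Fixed-point form: x = sin(x) + 1
x₀ = 1.35

x_1 = g(1.350000) = 1.975723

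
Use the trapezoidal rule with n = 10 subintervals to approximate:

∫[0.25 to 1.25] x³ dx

f(x) = x³
a = 0.25, b = 1.25, n = 10
h = (b - a)/n = 0.100000

Trapezoidal rule: (h/2)[f(x₀) + 2f(x₁) + 2f(x₂) + ... + f(xₙ)]

x_0 = 0.2500, f(x_0) = 0.015625, coefficient = 1
x_1 = 0.3500, f(x_1) = 0.042875, coefficient = 2
x_2 = 0.4500, f(x_2) = 0.091125, coefficient = 2
x_3 = 0.5500, f(x_3) = 0.166375, coefficient = 2
x_4 = 0.6500, f(x_4) = 0.274625, coefficient = 2
x_5 = 0.7500, f(x_5) = 0.421875, coefficient = 2
x_6 = 0.8500, f(x_6) = 0.614125, coefficient = 2
x_7 = 0.9500, f(x_7) = 0.857375, coefficient = 2
x_8 = 1.0500, f(x_8) = 1.157625, coefficient = 2
x_9 = 1.1500, f(x_9) = 1.520875, coefficient = 2
x_10 = 1.2500, f(x_10) = 1.953125, coefficient = 1

I ≈ (0.100000/2) × 12.262500 = 0.613125
Exact value: 0.609375
Error: 0.003750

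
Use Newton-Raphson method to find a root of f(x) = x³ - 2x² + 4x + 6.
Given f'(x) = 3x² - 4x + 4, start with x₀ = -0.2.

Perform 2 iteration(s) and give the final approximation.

f(x) = x³ - 2x² + 4x + 6
f'(x) = 3x² - 4x + 4
x₀ = -0.2

Newton-Raphson formula: x_{n+1} = x_n - f(x_n)/f'(x_n)

Iteration 1:
  f(-0.200000) = 5.112000
  f'(-0.200000) = 4.920000
  x_1 = -0.200000 - 5.112000/4.920000 = -1.239024
Iteration 2:
  f(-1.239024) = -3.928588
  f'(-1.239024) = 13.561642
  x_2 = -1.239024 - (-3.928588)/13.561642 = -0.949341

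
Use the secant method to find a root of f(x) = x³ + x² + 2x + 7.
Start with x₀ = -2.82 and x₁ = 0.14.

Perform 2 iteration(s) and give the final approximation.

f(x) = x³ + x² + 2x + 7
x₀ = -2.82, x₁ = 0.14

Secant formula: x_{n+1} = x_n - f(x_n)(x_n - x_{n-1})/(f(x_n) - f(x_{n-1}))

Iteration 1:
  f(-2.820000) = -13.113368
  f(0.140000) = 7.302344
  x_2 = 0.140000 - 7.302344×(0.140000 - (-2.820000))/(7.302344 - (-13.113368))
       = -0.918740
Iteration 2:
  f(0.140000) = 7.302344
  f(-0.918740) = 5.231109
  x_3 = -0.918740 - 5.231109×(-0.918740 - 0.140000)/(5.231109 - 7.302344)
       = -3.592694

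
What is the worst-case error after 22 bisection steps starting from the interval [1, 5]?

Bisection error bound: |error| ≤ (b-a)/2^n
|error| ≤ (5 - 1)/2^22 = 4/2^22
|error| ≤ 0.0000009537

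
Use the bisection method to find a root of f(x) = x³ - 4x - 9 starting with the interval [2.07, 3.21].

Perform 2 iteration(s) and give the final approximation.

f(x) = x³ - 4x - 9
Initial interval: [2.07, 3.21]

Iteration 1:
  c_1 = (2.070000 + 3.210000)/2 = 2.640000
  f(c_1) = f(2.640000) = -1.160256
  f(a) × f(c) ≥ 0, new interval: [2.640000, 3.210000]
Iteration 2:
  c_2 = (2.640000 + 3.210000)/2 = 2.925000
  f(c_2) = f(2.925000) = 4.325203
  f(a) × f(c) < 0, new interval: [2.640000, 2.925000]

After 2 iteration(s), the approximation is c_2 = 2.925000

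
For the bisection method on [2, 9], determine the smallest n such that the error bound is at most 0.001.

We need (b-a)/2^n ≤ 0.001
(9 - 2)/2^n ≤ 0.001
7/2^n ≤ 0.001
2^n ≥ 7000
n ≥ log₂(7000) = 12.77
n ≥ 13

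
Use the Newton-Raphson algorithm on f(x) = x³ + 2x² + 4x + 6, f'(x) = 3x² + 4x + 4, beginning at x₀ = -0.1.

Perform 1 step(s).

f(x) = x³ + 2x² + 4x + 6
f'(x) = 3x² + 4x + 4
x₀ = -0.1

Newton-Raphson formula: x_{n+1} = x_n - f(x_n)/f'(x_n)

Iteration 1:
  f(-0.100000) = 5.619000
  f'(-0.100000) = 3.630000
  x_1 = -0.100000 - 5.619000/3.630000 = -1.647934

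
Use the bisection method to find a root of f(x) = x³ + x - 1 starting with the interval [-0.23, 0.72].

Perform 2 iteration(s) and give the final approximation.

f(x) = x³ + x - 1
Initial interval: [-0.23, 0.72]

Iteration 1:
  c_1 = (-0.230000 + 0.720000)/2 = 0.245000
  f(c_1) = f(0.245000) = -0.740294
  f(a) × f(c) ≥ 0, new interval: [0.245000, 0.720000]
Iteration 2:
  c_2 = (0.245000 + 0.720000)/2 = 0.482500
  f(c_2) = f(0.482500) = -0.405171
  f(a) × f(c) ≥ 0, new interval: [0.482500, 0.720000]

After 2 iteration(s), the approximation is c_2 = 0.482500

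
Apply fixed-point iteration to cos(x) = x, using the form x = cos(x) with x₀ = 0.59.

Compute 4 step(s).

Equation: cos(x) = x
Fixed-point form: x = cos(x)
x₀ = 0.59

x_1 = g(0.590000) = 0.830941
x_2 = g(0.830941) = 0.674181
x_3 = g(0.674181) = 0.781218
x_4 = g(0.781218) = 0.710056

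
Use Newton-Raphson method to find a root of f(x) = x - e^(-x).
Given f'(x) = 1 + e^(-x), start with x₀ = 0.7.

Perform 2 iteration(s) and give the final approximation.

f(x) = x - e^(-x)
f'(x) = 1 + e^(-x)
x₀ = 0.7

Newton-Raphson formula: x_{n+1} = x_n - f(x_n)/f'(x_n)

Iteration 1:
  f(0.700000) = 0.203415
  f'(0.700000) = 1.496585
  x_1 = 0.700000 - 0.203415/1.496585 = 0.564081
Iteration 2:
  f(0.564081) = -0.004802
  f'(0.564081) = 1.568883
  x_2 = 0.564081 - (-0.004802)/1.568883 = 0.567142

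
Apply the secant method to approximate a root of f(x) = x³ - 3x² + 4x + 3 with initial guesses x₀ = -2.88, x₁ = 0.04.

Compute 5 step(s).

f(x) = x³ - 3x² + 4x + 3
x₀ = -2.88, x₁ = 0.04

Secant formula: x_{n+1} = x_n - f(x_n)(x_n - x_{n-1})/(f(x_n) - f(x_{n-1}))

Iteration 1:
  f(-2.880000) = -57.291072
  f(0.040000) = 3.155264
  x_2 = 0.040000 - 3.155264×(0.040000 - (-2.880000))/(3.155264 - (-57.291072))
       = -0.112422
Iteration 2:
  f(0.040000) = 3.155264
  f(-0.112422) = 2.510973
  x_3 = -0.112422 - 2.510973×(-0.112422 - 0.040000)/(2.510973 - 3.155264)
       = -0.706453
Iteration 3:
  f(-0.112422) = 2.510973
  f(-0.706453) = -1.675614
  x_4 = -0.706453 - (-1.675614)×(-0.706453 - (-0.112422))/(-1.675614 - 2.510973)
       = -0.468702
Iteration 4:
  f(-0.706453) = -1.675614
  f(-0.468702) = 0.363183
  x_5 = -0.468702 - 0.363183×(-0.468702 - (-0.706453))/(0.363183 - (-1.675614))
       = -0.511054
Iteration 5:
  f(-0.468702) = 0.363183
  f(-0.511054) = 0.038781
  x_6 = -0.511054 - 0.038781×(-0.511054 - (-0.468702))/(0.038781 - 0.363183)
       = -0.516117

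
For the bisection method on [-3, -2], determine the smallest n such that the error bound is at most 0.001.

We need (b-a)/2^n ≤ 0.001
(-2 - (-3))/2^n ≤ 0.001
1/2^n ≤ 0.001
2^n ≥ 1000
n ≥ log₂(1000) = 9.97
n ≥ 10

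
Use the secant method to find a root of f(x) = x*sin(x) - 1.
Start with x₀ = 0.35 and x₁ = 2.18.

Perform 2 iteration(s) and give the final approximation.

f(x) = x*sin(x) - 1
x₀ = 0.35, x₁ = 2.18

Secant formula: x_{n+1} = x_n - f(x_n)(x_n - x_{n-1})/(f(x_n) - f(x_{n-1}))

Iteration 1:
  f(0.350000) = -0.879986
  f(2.180000) = 0.787827
  x_2 = 2.180000 - 0.787827×(2.180000 - 0.350000)/(0.787827 - (-0.879986))
       = 1.315561
Iteration 2:
  f(2.180000) = 0.787827
  f(1.315561) = 0.272941
  x_3 = 1.315561 - 0.272941×(1.315561 - 2.180000)/(0.272941 - 0.787827)
       = 0.857320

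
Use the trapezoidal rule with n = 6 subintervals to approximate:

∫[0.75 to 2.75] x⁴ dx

f(x) = x⁴
a = 0.75, b = 2.75, n = 6
h = (b - a)/n = 0.333333

Trapezoidal rule: (h/2)[f(x₀) + 2f(x₁) + 2f(x₂) + ... + f(xₙ)]

x_0 = 0.7500, f(x_0) = 0.316406, coefficient = 1
x_1 = 1.0833, f(x_1) = 1.377363, coefficient = 2
x_2 = 1.4167, f(x_2) = 4.027826, coefficient = 2
x_3 = 1.7500, f(x_3) = 9.378906, coefficient = 2
x_4 = 2.0833, f(x_4) = 18.838011, coefficient = 2
x_5 = 2.4167, f(x_5) = 34.108845, coefficient = 2
x_6 = 2.7500, f(x_6) = 57.191406, coefficient = 1

I ≈ (0.333333/2) × 192.969715 = 32.161619
Exact value: 31.407813
Error: 0.753807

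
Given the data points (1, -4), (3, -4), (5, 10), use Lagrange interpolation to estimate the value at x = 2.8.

Lagrange interpolation formula:
P(x) = Σ yᵢ × Lᵢ(x)
where Lᵢ(x) = Π_{j≠i} (x - xⱼ)/(xᵢ - xⱼ)

L_0(2.8) = (2.8 - 3)/(1 - 3) × (2.8 - 5)/(1 - 5) = 0.055000
L_1(2.8) = (2.8 - 1)/(3 - 1) × (2.8 - 5)/(3 - 5) = 0.990000
L_2(2.8) = (2.8 - 1)/(5 - 1) × (2.8 - 3)/(5 - 3) = -0.045000

P(2.8) = (-4)×L_0(2.8) + (-4)×L_1(2.8) + 10×L_2(2.8)
P(2.8) = -4.630000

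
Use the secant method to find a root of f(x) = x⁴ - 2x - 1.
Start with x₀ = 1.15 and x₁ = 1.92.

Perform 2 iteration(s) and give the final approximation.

f(x) = x⁴ - 2x - 1
x₀ = 1.15, x₁ = 1.92

Secant formula: x_{n+1} = x_n - f(x_n)(x_n - x_{n-1})/(f(x_n) - f(x_{n-1}))

Iteration 1:
  f(1.150000) = -1.550994
  f(1.920000) = 8.749545
  x_2 = 1.920000 - 8.749545×(1.920000 - 1.150000)/(8.749545 - (-1.550994))
       = 1.265942
Iteration 2:
  f(1.920000) = 8.749545
  f(1.265942) = -0.963528
  x_3 = 1.265942 - (-0.963528)×(1.265942 - 1.920000)/(-0.963528 - 8.749545)
       = 1.330824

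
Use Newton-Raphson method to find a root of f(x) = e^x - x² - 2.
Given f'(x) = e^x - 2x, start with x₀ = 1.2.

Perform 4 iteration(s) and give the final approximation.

f(x) = e^x - x² - 2
f'(x) = e^x - 2x
x₀ = 1.2

Newton-Raphson formula: x_{n+1} = x_n - f(x_n)/f'(x_n)

Iteration 1:
  f(1.200000) = -0.119883
  f'(1.200000) = 0.920117
  x_1 = 1.200000 - (-0.119883)/0.920117 = 1.330291
Iteration 2:
  f(1.330291) = 0.012470
  f'(1.330291) = 1.121562
  x_2 = 1.330291 - 0.012470/1.121562 = 1.319173
Iteration 3:
  f(1.319173) = 0.000109
  f'(1.319173) = 1.101981
  x_3 = 1.319173 - 0.000109/1.101981 = 1.319074
Iteration 4:
  f(1.319074) = 0.000000
  f'(1.319074) = 1.101808
  x_4 = 1.319074 - 0.000000/1.101808 = 1.319074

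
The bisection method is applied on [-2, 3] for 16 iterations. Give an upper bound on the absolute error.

Bisection error bound: |error| ≤ (b-a)/2^n
|error| ≤ (3 - (-2))/2^16 = 5/2^16
|error| ≤ 0.0000762939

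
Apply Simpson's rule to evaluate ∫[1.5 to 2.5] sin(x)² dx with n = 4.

f(x) = sin(x)²
a = 1.5, b = 2.5, n = 4
h = (b - a)/n = 0.250000

Simpson's rule: (h/3)[f(x₀) + 4f(x₁) + 2f(x₂) + ... + f(xₙ)]

x_0 = 1.5000, f(x_0) = 0.994996, coefficient = 1
x_1 = 1.7500, f(x_1) = 0.968228, coefficient = 4
x_2 = 2.0000, f(x_2) = 0.826822, coefficient = 2
x_3 = 2.2500, f(x_3) = 0.605398, coefficient = 4
x_4 = 2.5000, f(x_4) = 0.358169, coefficient = 1

I ≈ (0.250000/3) × 9.301314 = 0.775109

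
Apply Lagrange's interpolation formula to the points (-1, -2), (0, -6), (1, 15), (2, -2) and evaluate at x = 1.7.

Lagrange interpolation formula:
P(x) = Σ yᵢ × Lᵢ(x)
where Lᵢ(x) = Π_{j≠i} (x - xⱼ)/(xᵢ - xⱼ)

L_0(1.7) = (1.7 - 0)/(-1 - 0) × (1.7 - 1)/(-1 - 1) × (1.7 - 2)/(-1 - 2) = 0.059500
L_1(1.7) = (1.7 - (-1))/(0 - (-1)) × (1.7 - 1)/(0 - 1) × (1.7 - 2)/(0 - 2) = -0.283500
L_2(1.7) = (1.7 - (-1))/(1 - (-1)) × (1.7 - 0)/(1 - 0) × (1.7 - 2)/(1 - 2) = 0.688500
L_3(1.7) = (1.7 - (-1))/(2 - (-1)) × (1.7 - 0)/(2 - 0) × (1.7 - 1)/(2 - 1) = 0.535500

P(1.7) = (-2)×L_0(1.7) + (-6)×L_1(1.7) + 15×L_2(1.7) + (-2)×L_3(1.7)
P(1.7) = 10.838500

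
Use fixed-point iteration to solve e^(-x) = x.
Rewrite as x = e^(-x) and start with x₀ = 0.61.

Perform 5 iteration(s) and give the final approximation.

Equation: e^(-x) = x
Fixed-point form: x = e^(-x)
x₀ = 0.61

x_1 = g(0.610000) = 0.543351
x_2 = g(0.543351) = 0.580799
x_3 = g(0.580799) = 0.559451
x_4 = g(0.559451) = 0.571523
x_5 = g(0.571523) = 0.564665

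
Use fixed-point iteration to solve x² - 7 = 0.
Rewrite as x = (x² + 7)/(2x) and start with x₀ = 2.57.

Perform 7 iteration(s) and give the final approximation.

Equation: x² - 7 = 0
Fixed-point form: x = (x² + 7)/(2x)
x₀ = 2.57

x_1 = g(2.570000) = 2.646868
x_2 = g(2.646868) = 2.645752
x_3 = g(2.645752) = 2.645751
x_4 = g(2.645751) = 2.645751
x_5 = g(2.645751) = 2.645751
x_6 = g(2.645751) = 2.645751
x_7 = g(2.645751) = 2.645751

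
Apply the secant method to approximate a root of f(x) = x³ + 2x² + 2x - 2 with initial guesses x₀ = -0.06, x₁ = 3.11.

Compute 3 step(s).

f(x) = x³ + 2x² + 2x - 2
x₀ = -0.06, x₁ = 3.11

Secant formula: x_{n+1} = x_n - f(x_n)(x_n - x_{n-1})/(f(x_n) - f(x_{n-1}))

Iteration 1:
  f(-0.060000) = -2.113016
  f(3.110000) = 53.644431
  x_2 = 3.110000 - 53.644431×(3.110000 - (-0.060000))/(53.644431 - (-2.113016))
       = 0.060132
Iteration 2:
  f(3.110000) = 53.644431
  f(0.060132) = -1.872287
  x_3 = 0.060132 - (-1.872287)×(0.060132 - 3.110000)/(-1.872287 - 53.644431)
       = 0.162988
Iteration 3:
  f(0.060132) = -1.872287
  f(0.162988) = -1.616564
  x_4 = 0.162988 - (-1.616564)×(0.162988 - 0.060132)/(-1.616564 - (-1.872287))
       = 0.813197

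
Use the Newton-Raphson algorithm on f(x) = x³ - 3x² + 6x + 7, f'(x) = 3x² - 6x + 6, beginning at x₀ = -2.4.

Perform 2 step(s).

f(x) = x³ - 3x² + 6x + 7
f'(x) = 3x² - 6x + 6
x₀ = -2.4

Newton-Raphson formula: x_{n+1} = x_n - f(x_n)/f'(x_n)

Iteration 1:
  f(-2.400000) = -38.504000
  f'(-2.400000) = 37.680000
  x_1 = -2.400000 - (-38.504000)/37.680000 = -1.378132
Iteration 2:
  f(-1.378132) = -9.583942
  f'(-1.378132) = 19.966530
  x_2 = -1.378132 - (-9.583942)/19.966530 = -0.898131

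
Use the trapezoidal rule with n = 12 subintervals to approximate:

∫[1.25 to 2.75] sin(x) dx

f(x) = sin(x)
a = 1.25, b = 2.75, n = 12
h = (b - a)/n = 0.125000

Trapezoidal rule: (h/2)[f(x₀) + 2f(x₁) + 2f(x₂) + ... + f(xₙ)]

x_0 = 1.2500, f(x_0) = 0.948985, coefficient = 1
x_1 = 1.3750, f(x_1) = 0.980893, coefficient = 2
x_2 = 1.5000, f(x_2) = 0.997495, coefficient = 2
x_3 = 1.6250, f(x_3) = 0.998531, coefficient = 2
x_4 = 1.7500, f(x_4) = 0.983986, coefficient = 2
x_5 = 1.8750, f(x_5) = 0.954086, coefficient = 2
x_6 = 2.0000, f(x_6) = 0.909297, coefficient = 2
x_7 = 2.1250, f(x_7) = 0.850320, coefficient = 2
x_8 = 2.2500, f(x_8) = 0.778073, coefficient = 2
x_9 = 2.3750, f(x_9) = 0.693685, coefficient = 2
x_10 = 2.5000, f(x_10) = 0.598472, coefficient = 2
x_11 = 2.6250, f(x_11) = 0.493920, coefficient = 2
x_12 = 2.7500, f(x_12) = 0.381661, coefficient = 1

I ≈ (0.125000/2) × 19.808164 = 1.238010
Exact value: 1.239625
Error: 0.001615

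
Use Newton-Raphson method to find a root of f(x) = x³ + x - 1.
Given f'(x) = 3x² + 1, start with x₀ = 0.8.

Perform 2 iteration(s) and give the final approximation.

f(x) = x³ + x - 1
f'(x) = 3x² + 1
x₀ = 0.8

Newton-Raphson formula: x_{n+1} = x_n - f(x_n)/f'(x_n)

Iteration 1:
  f(0.800000) = 0.312000
  f'(0.800000) = 2.920000
  x_1 = 0.800000 - 0.312000/2.920000 = 0.693151
Iteration 2:
  f(0.693151) = 0.026180
  f'(0.693151) = 2.441374
  x_2 = 0.693151 - 0.026180/2.441374 = 0.682427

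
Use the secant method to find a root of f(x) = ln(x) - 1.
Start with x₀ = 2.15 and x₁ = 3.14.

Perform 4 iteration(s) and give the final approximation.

f(x) = ln(x) - 1
x₀ = 2.15, x₁ = 3.14

Secant formula: x_{n+1} = x_n - f(x_n)(x_n - x_{n-1})/(f(x_n) - f(x_{n-1}))

Iteration 1:
  f(2.150000) = -0.234532
  f(3.140000) = 0.144223
  x_2 = 3.140000 - 0.144223×(3.140000 - 2.150000)/(0.144223 - (-0.234532))
       = 2.763027
Iteration 2:
  f(3.140000) = 0.144223
  f(2.763027) = 0.016327
  x_3 = 2.763027 - 0.016327×(2.763027 - 3.140000)/(0.016327 - 0.144223)
       = 2.714904
Iteration 3:
  f(2.763027) = 0.016327
  f(2.714904) = -0.001243
  x_4 = 2.714904 - (-0.001243)×(2.714904 - 2.763027)/(-0.001243 - 0.016327)
       = 2.718310
Iteration 4:
  f(2.714904) = -0.001243
  f(2.718310) = 0.000010
  x_5 = 2.718310 - 0.000010×(2.718310 - 2.714904)/(0.000010 - (-0.001243))
       = 2.718282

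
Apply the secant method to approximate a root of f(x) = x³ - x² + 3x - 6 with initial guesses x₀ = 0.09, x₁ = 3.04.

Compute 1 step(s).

f(x) = x³ - x² + 3x - 6
x₀ = 0.09, x₁ = 3.04

Secant formula: x_{n+1} = x_n - f(x_n)(x_n - x_{n-1})/(f(x_n) - f(x_{n-1}))

Iteration 1:
  f(0.090000) = -5.737371
  f(3.040000) = 21.972864
  x_2 = 3.040000 - 21.972864×(3.040000 - 0.090000)/(21.972864 - (-5.737371))
       = 0.700794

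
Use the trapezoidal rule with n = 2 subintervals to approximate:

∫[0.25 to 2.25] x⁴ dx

f(x) = x⁴
a = 0.25, b = 2.25, n = 2
h = (b - a)/n = 1.000000

Trapezoidal rule: (h/2)[f(x₀) + 2f(x₁) + 2f(x₂) + ... + f(xₙ)]

x_0 = 0.2500, f(x_0) = 0.003906, coefficient = 1
x_1 = 1.2500, f(x_1) = 2.441406, coefficient = 2
x_2 = 2.2500, f(x_2) = 25.628906, coefficient = 1

I ≈ (1.000000/2) × 30.515625 = 15.257812
Exact value: 11.532812
Error: 3.725000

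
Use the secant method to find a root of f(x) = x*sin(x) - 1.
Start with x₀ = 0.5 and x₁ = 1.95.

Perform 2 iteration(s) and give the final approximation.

f(x) = x*sin(x) - 1
x₀ = 0.5, x₁ = 1.95

Secant formula: x_{n+1} = x_n - f(x_n)(x_n - x_{n-1})/(f(x_n) - f(x_{n-1}))

Iteration 1:
  f(0.500000) = -0.760287
  f(1.950000) = 0.811471
  x_2 = 1.950000 - 0.811471×(1.950000 - 0.500000)/(0.811471 - (-0.760287))
       = 1.201390
Iteration 2:
  f(1.950000) = 0.811471
  f(1.201390) = 0.120347
  x_3 = 1.201390 - 0.120347×(1.201390 - 1.950000)/(0.120347 - 0.811471)
       = 1.071033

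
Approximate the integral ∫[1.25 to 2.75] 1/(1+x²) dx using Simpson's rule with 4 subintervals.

f(x) = 1/(1+x²)
a = 1.25, b = 2.75, n = 4
h = (b - a)/n = 0.375000

Simpson's rule: (h/3)[f(x₀) + 4f(x₁) + 2f(x₂) + ... + f(xₙ)]

x_0 = 1.2500, f(x_0) = 0.390244, coefficient = 1
x_1 = 1.6250, f(x_1) = 0.274678, coefficient = 4
x_2 = 2.0000, f(x_2) = 0.200000, coefficient = 2
x_3 = 2.3750, f(x_3) = 0.150588, coefficient = 4
x_4 = 2.7500, f(x_4) = 0.116788, coefficient = 1

I ≈ (0.375000/3) × 2.608098 = 0.326012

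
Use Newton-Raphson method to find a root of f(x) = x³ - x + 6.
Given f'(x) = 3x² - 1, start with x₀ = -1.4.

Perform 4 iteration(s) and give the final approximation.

f(x) = x³ - x + 6
f'(x) = 3x² - 1
x₀ = -1.4

Newton-Raphson formula: x_{n+1} = x_n - f(x_n)/f'(x_n)

Iteration 1:
  f(-1.400000) = 4.656000
  f'(-1.400000) = 4.880000
  x_1 = -1.400000 - 4.656000/4.880000 = -2.354098
Iteration 2:
  f(-2.354098) = -4.691795
  f'(-2.354098) = 15.625337
  x_2 = -2.354098 - (-4.691795)/15.625337 = -2.053830
Iteration 3:
  f(-2.053830) = -0.609672
  f'(-2.053830) = 11.654653
  x_3 = -2.053830 - (-0.609672)/11.654653 = -2.001519
Iteration 4:
  f(-2.001519) = -0.016718
  f'(-2.001519) = 11.018229
  x_4 = -2.001519 - (-0.016718)/11.018229 = -2.000001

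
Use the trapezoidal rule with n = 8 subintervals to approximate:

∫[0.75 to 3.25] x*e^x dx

f(x) = x*e^x
a = 0.75, b = 3.25, n = 8
h = (b - a)/n = 0.312500

Trapezoidal rule: (h/2)[f(x₀) + 2f(x₁) + 2f(x₂) + ... + f(xₙ)]

x_0 = 0.7500, f(x_0) = 1.587750, coefficient = 1
x_1 = 1.0625, f(x_1) = 3.074446, coefficient = 2
x_2 = 1.3750, f(x_2) = 5.438230, coefficient = 2
x_3 = 1.6875, f(x_3) = 9.122539, coefficient = 2
x_4 = 2.0000, f(x_4) = 14.778112, coefficient = 2
x_5 = 2.3125, f(x_5) = 23.355423, coefficient = 2
x_6 = 2.6250, f(x_6) = 36.237007, coefficient = 2
x_7 = 2.9375, f(x_7) = 55.426559, coefficient = 2
x_8 = 3.2500, f(x_8) = 83.818605, coefficient = 1

I ≈ (0.312500/2) × 380.270986 = 59.417342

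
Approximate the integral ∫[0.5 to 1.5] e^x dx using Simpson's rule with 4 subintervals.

f(x) = e^x
a = 0.5, b = 1.5, n = 4
h = (b - a)/n = 0.250000

Simpson's rule: (h/3)[f(x₀) + 4f(x₁) + 2f(x₂) + ... + f(xₙ)]

x_0 = 0.5000, f(x_0) = 1.648721, coefficient = 1
x_1 = 0.7500, f(x_1) = 2.117000, coefficient = 4
x_2 = 1.0000, f(x_2) = 2.718282, coefficient = 2
x_3 = 1.2500, f(x_3) = 3.490343, coefficient = 4
x_4 = 1.5000, f(x_4) = 4.481689, coefficient = 1

I ≈ (0.250000/3) × 33.996346 = 2.833029
Exact value: 2.832968
Error: 0.000061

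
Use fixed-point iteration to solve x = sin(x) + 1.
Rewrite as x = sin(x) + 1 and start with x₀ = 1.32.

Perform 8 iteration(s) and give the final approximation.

Equation: x = sin(x) + 1
Fixed-point form: x = sin(x) + 1
x₀ = 1.32

x_1 = g(1.320000) = 1.968715
x_2 = g(1.968715) = 1.921869
x_3 = g(1.921869) = 1.939004
x_4 = g(1.939004) = 1.932974
x_5 = g(1.932974) = 1.935127
x_6 = g(1.935127) = 1.934362
x_7 = g(1.934362) = 1.934635
x_8 = g(1.934635) = 1.934538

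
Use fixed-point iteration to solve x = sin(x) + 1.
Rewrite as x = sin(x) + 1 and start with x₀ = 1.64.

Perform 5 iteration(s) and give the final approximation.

Equation: x = sin(x) + 1
Fixed-point form: x = sin(x) + 1
x₀ = 1.64

x_1 = g(1.640000) = 1.997606
x_2 = g(1.997606) = 1.910291
x_3 = g(1.910291) = 1.942923
x_4 = g(1.942923) = 1.931556
x_5 = g(1.931556) = 1.935629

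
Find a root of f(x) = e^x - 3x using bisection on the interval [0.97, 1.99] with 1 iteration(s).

f(x) = e^x - 3x
Initial interval: [0.97, 1.99]

Iteration 1:
  c_1 = (0.970000 + 1.990000)/2 = 1.480000
  f(c_1) = f(1.480000) = -0.047054
  f(a) × f(c) ≥ 0, new interval: [1.480000, 1.990000]

After 1 iteration(s), the approximation is c_1 = 1.480000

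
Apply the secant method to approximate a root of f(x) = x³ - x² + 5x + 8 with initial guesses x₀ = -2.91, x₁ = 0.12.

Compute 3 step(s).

f(x) = x³ - x² + 5x + 8
x₀ = -2.91, x₁ = 0.12

Secant formula: x_{n+1} = x_n - f(x_n)(x_n - x_{n-1})/(f(x_n) - f(x_{n-1}))

Iteration 1:
  f(-2.910000) = -39.660271
  f(0.120000) = 8.587328
  x_2 = 0.120000 - 8.587328×(0.120000 - (-2.910000))/(8.587328 - (-39.660271))
       = -0.419293
Iteration 2:
  f(0.120000) = 8.587328
  f(-0.419293) = 5.654012
  x_3 = -0.419293 - 5.654012×(-0.419293 - 0.120000)/(5.654012 - 8.587328)
       = -1.458790
Iteration 3:
  f(-0.419293) = 5.654012
  f(-1.458790) = -4.526416
  x_4 = -1.458790 - (-4.526416)×(-1.458790 - (-0.419293))/(-4.526416 - 5.654012)
       = -0.996609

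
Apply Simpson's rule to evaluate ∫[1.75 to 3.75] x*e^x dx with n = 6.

f(x) = x*e^x
a = 1.75, b = 3.75, n = 6
h = (b - a)/n = 0.333333

Simpson's rule: (h/3)[f(x₀) + 4f(x₁) + 2f(x₂) + ... + f(xₙ)]

x_0 = 1.7500, f(x_0) = 10.070555, coefficient = 1
x_1 = 2.0833, f(x_1) = 16.731656, coefficient = 4
x_2 = 2.4167, f(x_2) = 27.087053, coefficient = 2
x_3 = 2.7500, f(x_3) = 43.017238, coefficient = 4
x_4 = 3.0833, f(x_4) = 67.312409, coefficient = 2
x_5 = 3.4167, f(x_5) = 104.097929, coefficient = 4
x_6 = 3.7500, f(x_6) = 159.454058, coefficient = 1

I ≈ (0.333333/3) × 1013.710827 = 112.634536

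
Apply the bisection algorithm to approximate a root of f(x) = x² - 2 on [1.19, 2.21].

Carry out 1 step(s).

f(x) = x² - 2
Initial interval: [1.19, 2.21]

Iteration 1:
  c_1 = (1.190000 + 2.210000)/2 = 1.700000
  f(c_1) = f(1.700000) = 0.890000
  f(a) × f(c) < 0, new interval: [1.190000, 1.700000]

After 1 iteration(s), the approximation is c_1 = 1.700000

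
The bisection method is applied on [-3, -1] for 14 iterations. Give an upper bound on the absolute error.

Bisection error bound: |error| ≤ (b-a)/2^n
|error| ≤ (-1 - (-3))/2^14 = 2/2^14
|error| ≤ 0.0001220703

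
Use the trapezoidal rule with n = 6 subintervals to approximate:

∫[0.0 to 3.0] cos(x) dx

f(x) = cos(x)
a = 0.0, b = 3.0, n = 6
h = (b - a)/n = 0.500000

Trapezoidal rule: (h/2)[f(x₀) + 2f(x₁) + 2f(x₂) + ... + f(xₙ)]

x_0 = 0.0000, f(x_0) = 1.000000, coefficient = 1
x_1 = 0.5000, f(x_1) = 0.877583, coefficient = 2
x_2 = 1.0000, f(x_2) = 0.540302, coefficient = 2
x_3 = 1.5000, f(x_3) = 0.070737, coefficient = 2
x_4 = 2.0000, f(x_4) = -0.416147, coefficient = 2
x_5 = 2.5000, f(x_5) = -0.801144, coefficient = 2
x_6 = 3.0000, f(x_6) = -0.989992, coefficient = 1

I ≈ (0.500000/2) × 0.552671 = 0.138168
Exact value: 0.141120
Error: 0.002952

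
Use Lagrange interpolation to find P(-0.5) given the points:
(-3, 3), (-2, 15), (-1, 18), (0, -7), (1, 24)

Lagrange interpolation formula:
P(x) = Σ yᵢ × Lᵢ(x)
where Lᵢ(x) = Π_{j≠i} (x - xⱼ)/(xᵢ - xⱼ)

L_0(-0.5) = (-0.5 - (-2))/(-3 - (-2)) × (-0.5 - (-1))/(-3 - (-1)) × (-0.5 - 0)/(-3 - 0) × (-0.5 - 1)/(-3 - 1) = 0.023438
L_1(-0.5) = (-0.5 - (-3))/(-2 - (-3)) × (-0.5 - (-1))/(-2 - (-1)) × (-0.5 - 0)/(-2 - 0) × (-0.5 - 1)/(-2 - 1) = -0.156250
L_2(-0.5) = (-0.5 - (-3))/(-1 - (-3)) × (-0.5 - (-2))/(-1 - (-2)) × (-0.5 - 0)/(-1 - 0) × (-0.5 - 1)/(-1 - 1) = 0.703125
L_3(-0.5) = (-0.5 - (-3))/(0 - (-3)) × (-0.5 - (-2))/(0 - (-2)) × (-0.5 - (-1))/(0 - (-1)) × (-0.5 - 1)/(0 - 1) = 0.468750
L_4(-0.5) = (-0.5 - (-3))/(1 - (-3)) × (-0.5 - (-2))/(1 - (-2)) × (-0.5 - (-1))/(1 - (-1)) × (-0.5 - 0)/(1 - 0) = -0.039062

P(-0.5) = 3×L_0(-0.5) + 15×L_1(-0.5) + 18×L_2(-0.5) + (-7)×L_3(-0.5) + 24×L_4(-0.5)
P(-0.5) = 6.164062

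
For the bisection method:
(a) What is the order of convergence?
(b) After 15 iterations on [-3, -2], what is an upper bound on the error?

(a) Bisection has linear (order 1) convergence; the error is halved each step.

(b) Error bound = (b-a)/2^n = (-2 - (-3))/2^{15}
    = 1/2^{15}

(a) 1 (linear); (b) error ≤ 3.05e-05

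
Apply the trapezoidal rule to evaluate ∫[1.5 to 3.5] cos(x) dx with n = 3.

f(x) = cos(x)
a = 1.5, b = 3.5, n = 3
h = (b - a)/n = 0.666667

Trapezoidal rule: (h/2)[f(x₀) + 2f(x₁) + 2f(x₂) + ... + f(xₙ)]

x_0 = 1.5000, f(x_0) = 0.070737, coefficient = 1
x_1 = 2.1667, f(x_1) = -0.561229, coefficient = 2
x_2 = 2.8333, f(x_2) = -0.952863, coefficient = 2
x_3 = 3.5000, f(x_3) = -0.936457, coefficient = 1

I ≈ (0.666667/2) × -3.893904 = -1.297968
Exact value: -1.348278
Error: 0.050310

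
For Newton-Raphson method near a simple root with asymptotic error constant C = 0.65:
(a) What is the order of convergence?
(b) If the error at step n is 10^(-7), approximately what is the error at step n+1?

(a) Newton-Raphson has quadratic (order 2) convergence near simple roots.
    This means |e_{n+1}| ≈ C|e_n|².

(b) With |e_n| = 10^(-7) and C = 0.65:
    |e_{n+1}| ≈ 0.65 × (10^(-7))² = 0.65 × 10^(-14)

(a) 2 (quadratic); (b) |e_{n+1}| ≈ 6.500e-15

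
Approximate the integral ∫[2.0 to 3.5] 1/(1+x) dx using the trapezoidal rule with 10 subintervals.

f(x) = 1/(1+x)
a = 2.0, b = 3.5, n = 10
h = (b - a)/n = 0.150000

Trapezoidal rule: (h/2)[f(x₀) + 2f(x₁) + 2f(x₂) + ... + f(xₙ)]

x_0 = 2.0000, f(x_0) = 0.333333, coefficient = 1
x_1 = 2.1500, f(x_1) = 0.317460, coefficient = 2
x_2 = 2.3000, f(x_2) = 0.303030, coefficient = 2
x_3 = 2.4500, f(x_3) = 0.289855, coefficient = 2
x_4 = 2.6000, f(x_4) = 0.277778, coefficient = 2
x_5 = 2.7500, f(x_5) = 0.266667, coefficient = 2
x_6 = 2.9000, f(x_6) = 0.256410, coefficient = 2
x_7 = 3.0500, f(x_7) = 0.246914, coefficient = 2
x_8 = 3.2000, f(x_8) = 0.238095, coefficient = 2
x_9 = 3.3500, f(x_9) = 0.229885, coefficient = 2
x_10 = 3.5000, f(x_10) = 0.222222, coefficient = 1

I ≈ (0.150000/2) × 5.407744 = 0.405581
Exact value: 0.405465
Error: 0.000116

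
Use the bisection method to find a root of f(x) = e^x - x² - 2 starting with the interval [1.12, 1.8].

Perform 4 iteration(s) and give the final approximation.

f(x) = e^x - x² - 2
Initial interval: [1.12, 1.8]

Iteration 1:
  c_1 = (1.120000 + 1.800000)/2 = 1.460000
  f(c_1) = f(1.460000) = 0.174360
  f(a) × f(c) < 0, new interval: [1.120000, 1.460000]
Iteration 2:
  c_2 = (1.120000 + 1.460000)/2 = 1.290000
  f(c_2) = f(1.290000) = -0.031313
  f(a) × f(c) ≥ 0, new interval: [1.290000, 1.460000]
Iteration 3:
  c_3 = (1.290000 + 1.460000)/2 = 1.375000
  f(c_3) = f(1.375000) = 0.064452
  f(a) × f(c) < 0, new interval: [1.290000, 1.375000]
Iteration 4:
  c_4 = (1.290000 + 1.375000)/2 = 1.332500
  f(c_4) = f(1.332500) = 0.014952
  f(a) × f(c) < 0, new interval: [1.290000, 1.332500]

After 4 iteration(s), the approximation is c_4 = 1.332500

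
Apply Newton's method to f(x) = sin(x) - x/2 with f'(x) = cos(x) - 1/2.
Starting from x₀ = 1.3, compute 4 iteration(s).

f(x) = sin(x) - x/2
f'(x) = cos(x) - 1/2
x₀ = 1.3

Newton-Raphson formula: x_{n+1} = x_n - f(x_n)/f'(x_n)

Iteration 1:
  f(1.300000) = 0.313558
  f'(1.300000) = -0.232501
  x_1 = 1.300000 - 0.313558/(-0.232501) = 2.648631
Iteration 2:
  f(2.648631) = -0.851078
  f'(2.648631) = -1.380935
  x_2 = 2.648631 - (-0.851078)/(-1.380935) = 2.032325
Iteration 3:
  f(2.032325) = -0.120790
  f'(2.032325) = -0.945317
  x_3 = 2.032325 - (-0.120790)/(-0.945317) = 1.904548
Iteration 4:
  f(1.904548) = -0.007454
  f'(1.904548) = -0.827590
  x_4 = 1.904548 - (-0.007454)/(-0.827590) = 1.895541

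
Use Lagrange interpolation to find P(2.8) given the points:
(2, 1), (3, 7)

Lagrange interpolation formula:
P(x) = Σ yᵢ × Lᵢ(x)
where Lᵢ(x) = Π_{j≠i} (x - xⱼ)/(xᵢ - xⱼ)

L_0(2.8) = (2.8 - 3)/(2 - 3) = 0.200000
L_1(2.8) = (2.8 - 2)/(3 - 2) = 0.800000

P(2.8) = 1×L_0(2.8) + 7×L_1(2.8)
P(2.8) = 5.800000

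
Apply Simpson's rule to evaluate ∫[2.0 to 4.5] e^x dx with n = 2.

f(x) = e^x
a = 2.0, b = 4.5, n = 2
h = (b - a)/n = 1.250000

Simpson's rule: (h/3)[f(x₀) + 4f(x₁) + 2f(x₂) + ... + f(xₙ)]

x_0 = 2.0000, f(x_0) = 7.389056, coefficient = 1
x_1 = 3.2500, f(x_1) = 25.790340, coefficient = 4
x_2 = 4.5000, f(x_2) = 90.017131, coefficient = 1

I ≈ (1.250000/3) × 200.567547 = 83.569811
Exact value: 82.628075
Error: 0.941736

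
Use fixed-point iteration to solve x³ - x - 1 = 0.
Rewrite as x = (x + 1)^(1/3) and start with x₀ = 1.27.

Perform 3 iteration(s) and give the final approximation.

Equation: x³ - x - 1 = 0
Fixed-point form: x = (x + 1)^(1/3)
x₀ = 1.27

x_1 = g(1.270000) = 1.314242
x_2 = g(1.314242) = 1.322725
x_3 = g(1.322725) = 1.324339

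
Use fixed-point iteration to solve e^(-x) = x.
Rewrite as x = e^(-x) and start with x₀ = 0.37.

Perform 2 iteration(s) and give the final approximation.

Equation: e^(-x) = x
Fixed-point form: x = e^(-x)
x₀ = 0.37

x_1 = g(0.370000) = 0.690734
x_2 = g(0.690734) = 0.501208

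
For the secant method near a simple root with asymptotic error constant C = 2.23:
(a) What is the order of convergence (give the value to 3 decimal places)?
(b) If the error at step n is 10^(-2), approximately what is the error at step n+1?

(a) Secant method has superlinear convergence with order φ = (1+√5)/2 ≈ 1.618.
    This means |e_{n+1}| ≈ C|e_n|^1.618.

(b) With |e_n| = 10^(-2) and C = 2.23:
    |e_{n+1}| ≈ 2.23 × (10^(-2))^1.618 = 2.23 × 10^(-3.24)

(a) ≈ 1.618 (golden ratio); (b) |e_{n+1}| ≈ 1.295e-03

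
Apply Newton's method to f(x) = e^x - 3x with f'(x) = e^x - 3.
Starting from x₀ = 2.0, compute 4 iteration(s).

f(x) = e^x - 3x
f'(x) = e^x - 3
x₀ = 2.0

Newton-Raphson formula: x_{n+1} = x_n - f(x_n)/f'(x_n)

Iteration 1:
  f(2.000000) = 1.389056
  f'(2.000000) = 4.389056
  x_1 = 2.000000 - 1.389056/4.389056 = 1.683518
Iteration 2:
  f(1.683518) = 0.333912
  f'(1.683518) = 2.384467
  x_2 = 1.683518 - 0.333912/2.384467 = 1.543482
Iteration 3:
  f(1.543482) = 0.050415
  f'(1.543482) = 1.680861
  x_3 = 1.543482 - 0.050415/1.680861 = 1.513489
Iteration 4:
  f(1.513489) = 0.002085
  f'(1.513489) = 1.542550
  x_4 = 1.513489 - 0.002085/1.542550 = 1.512137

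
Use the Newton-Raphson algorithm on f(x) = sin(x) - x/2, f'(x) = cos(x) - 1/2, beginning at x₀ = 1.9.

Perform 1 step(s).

f(x) = sin(x) - x/2
f'(x) = cos(x) - 1/2
x₀ = 1.9

Newton-Raphson formula: x_{n+1} = x_n - f(x_n)/f'(x_n)

Iteration 1:
  f(1.900000) = -0.003700
  f'(1.900000) = -0.823290
  x_1 = 1.900000 - (-0.003700)/(-0.823290) = 1.895506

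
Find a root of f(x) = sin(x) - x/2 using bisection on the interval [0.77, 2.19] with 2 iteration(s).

f(x) = sin(x) - x/2
Initial interval: [0.77, 2.19]

Iteration 1:
  c_1 = (0.770000 + 2.190000)/2 = 1.480000
  f(c_1) = f(1.480000) = 0.255881
  f(a) × f(c) ≥ 0, new interval: [1.480000, 2.190000]
Iteration 2:
  c_2 = (1.480000 + 2.190000)/2 = 1.835000
  f(c_2) = f(1.835000) = 0.047801
  f(a) × f(c) ≥ 0, new interval: [1.835000, 2.190000]

After 2 iteration(s), the approximation is c_2 = 1.835000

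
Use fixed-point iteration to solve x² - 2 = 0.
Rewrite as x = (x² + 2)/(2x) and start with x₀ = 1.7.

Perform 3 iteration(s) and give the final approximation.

Equation: x² - 2 = 0
Fixed-point form: x = (x² + 2)/(2x)
x₀ = 1.7

x_1 = g(1.700000) = 1.438235
x_2 = g(1.438235) = 1.414414
x_3 = g(1.414414) = 1.414214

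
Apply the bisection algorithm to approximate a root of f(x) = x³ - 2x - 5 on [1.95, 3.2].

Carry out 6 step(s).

f(x) = x³ - 2x - 5
Initial interval: [1.95, 3.2]

Iteration 1:
  c_1 = (1.950000 + 3.200000)/2 = 2.575000
  f(c_1) = f(2.575000) = 6.923859
  f(a) × f(c) < 0, new interval: [1.950000, 2.575000]
Iteration 2:
  c_2 = (1.950000 + 2.575000)/2 = 2.262500
  f(c_2) = f(2.262500) = 2.056525
  f(a) × f(c) < 0, new interval: [1.950000, 2.262500]
Iteration 3:
  c_3 = (1.950000 + 2.262500)/2 = 2.106250
  f(c_3) = f(2.106250) = 0.131434
  f(a) × f(c) < 0, new interval: [1.950000, 2.106250]
Iteration 4:
  c_4 = (1.950000 + 2.106250)/2 = 2.028125
  f(c_4) = f(2.028125) = -0.713982
  f(a) × f(c) ≥ 0, new interval: [2.028125, 2.106250]
Iteration 5:
  c_5 = (2.028125 + 2.106250)/2 = 2.067188
  f(c_5) = f(2.067188) = -0.300737
  f(a) × f(c) ≥ 0, new interval: [2.067188, 2.106250]
Iteration 6:
  c_6 = (2.067188 + 2.106250)/2 = 2.086719
  f(c_6) = f(2.086719) = -0.087040
  f(a) × f(c) ≥ 0, new interval: [2.086719, 2.106250]

After 6 iteration(s), the approximation is c_6 = 2.086719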